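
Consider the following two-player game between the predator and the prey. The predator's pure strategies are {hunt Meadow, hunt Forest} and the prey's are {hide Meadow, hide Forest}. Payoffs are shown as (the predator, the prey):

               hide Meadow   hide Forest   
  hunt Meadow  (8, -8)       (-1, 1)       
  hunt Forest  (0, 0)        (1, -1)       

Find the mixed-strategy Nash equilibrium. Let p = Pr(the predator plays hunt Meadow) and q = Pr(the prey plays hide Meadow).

p = 1/10, q = 1/5

Set the prey's expected payoff from hide Meadow equal to that from hide Forest:
  the prey's expected payoff from hide Meadow: p·(-8) + (1−p)·0 = -8p
  the prey's expected payoff from hide Forest: p·1 + (1−p)·(-1) = 2p - 1
  -8p = 2p - 1  ⇒  -10p = -1  ⇒  p = 1/10.
Set the predator's expected payoff from hunt Meadow equal to that from hunt Forest:
  the predator's payoff from hunt Meadow: q·8 + (1−q)·(-1) = 9q - 1
  the predator's payoff from hunt Forest: q·0 + (1−q)·1 = -q + 1
  9q - 1 = -q + 1  ⇒  10q = 2  ⇒  q = 1/5.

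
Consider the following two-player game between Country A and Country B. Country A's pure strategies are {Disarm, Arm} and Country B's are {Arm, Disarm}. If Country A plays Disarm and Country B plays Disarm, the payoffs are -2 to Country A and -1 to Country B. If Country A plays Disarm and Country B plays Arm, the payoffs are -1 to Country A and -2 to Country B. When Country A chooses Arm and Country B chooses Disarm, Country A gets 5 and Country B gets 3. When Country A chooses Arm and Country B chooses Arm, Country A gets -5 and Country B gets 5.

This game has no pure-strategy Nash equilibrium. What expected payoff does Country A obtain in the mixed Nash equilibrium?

Country B's mix must leave Country A indifferent between Disarm and Arm.
  Country A's expected payoff from Disarm: q·(-1) + (1−q)·(-2) = q - 2
  Country A's expected payoff from Arm: q·(-5) + (1−q)·5 = -10q + 5
  q - 2 = -10q + 5  ⇒  11q = 7  ⇒  q = 7/11.
At equilibrium Country A is indifferent across rows, so Country A's payoff equals the payoff from Disarm: (7/11)·(-1) + (4/11)·(-2) = -15/11.

-15/11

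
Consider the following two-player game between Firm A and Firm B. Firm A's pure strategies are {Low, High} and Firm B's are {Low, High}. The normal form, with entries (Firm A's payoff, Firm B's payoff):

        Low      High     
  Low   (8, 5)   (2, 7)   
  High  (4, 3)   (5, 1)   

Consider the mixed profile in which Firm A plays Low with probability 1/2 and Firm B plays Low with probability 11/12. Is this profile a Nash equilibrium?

Given Firm B's mix q = 11/12, Firm A's payoff from Low is 15/2 but from High is 49/12. Firm A strictly prefers Low, so Firm A would not mix.
So the proposed profile is not a Nash equilibrium.

No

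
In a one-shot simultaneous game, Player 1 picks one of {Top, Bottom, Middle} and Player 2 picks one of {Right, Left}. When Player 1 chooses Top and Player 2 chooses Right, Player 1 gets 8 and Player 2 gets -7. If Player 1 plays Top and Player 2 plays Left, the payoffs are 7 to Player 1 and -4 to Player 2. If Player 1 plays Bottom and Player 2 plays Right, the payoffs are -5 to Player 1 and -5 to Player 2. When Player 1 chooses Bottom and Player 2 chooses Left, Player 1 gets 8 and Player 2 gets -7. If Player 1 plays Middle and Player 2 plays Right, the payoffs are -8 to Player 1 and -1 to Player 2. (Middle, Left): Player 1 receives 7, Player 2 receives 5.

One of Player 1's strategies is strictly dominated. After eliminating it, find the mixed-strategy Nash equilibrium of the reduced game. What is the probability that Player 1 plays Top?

Player 1's strategy Middle is strictly dominated by Bottom: -5 > -8 and 8 > 7. Eliminate Middle.
Player 2's indifference between Right and Left determines Player 1's mixing probability p:
  Player 2's payoff from Right: p·(-7) + (1−p)·(-5) = -2p - 5
  Player 2's payoff from Left: p·(-4) + (1−p)·(-7) = 3p - 7
  -2p - 5 = 3p - 7  ⇒  -5p = -2  ⇒  p = 2/5.

p = 2/5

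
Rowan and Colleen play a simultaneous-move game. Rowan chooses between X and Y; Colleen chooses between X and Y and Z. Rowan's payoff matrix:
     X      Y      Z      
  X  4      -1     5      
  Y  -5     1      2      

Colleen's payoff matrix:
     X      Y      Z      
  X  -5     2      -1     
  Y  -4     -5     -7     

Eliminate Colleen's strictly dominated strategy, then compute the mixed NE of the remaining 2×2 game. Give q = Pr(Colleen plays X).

Colleen's strategy Z is strictly dominated by Y: 2 > -1 and -5 > -7. Eliminate Z.
In a mixed equilibrium Rowan is indifferent between X and Y; this condition fixes q.
  Rowan's payoff to X: q·4 + (1−q)·(-1) = 5q - 1
  Rowan's payoff to Y: q·(-5) + (1−q)·1 = -6q + 1
  5q - 1 = -6q + 1  ⇒  11q = 2  ⇒  q = 2/11.

q = 2/11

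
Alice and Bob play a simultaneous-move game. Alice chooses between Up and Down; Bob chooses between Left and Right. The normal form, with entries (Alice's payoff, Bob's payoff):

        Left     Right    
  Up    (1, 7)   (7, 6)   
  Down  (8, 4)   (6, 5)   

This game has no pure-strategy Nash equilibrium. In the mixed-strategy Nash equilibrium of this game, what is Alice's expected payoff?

25/4

Bob's mix must leave Alice indifferent between Up and Down.
  Alice's payoff to Up: q·1 + (1−q)·7 = -6q + 7
  Alice's payoff to Down: q·8 + (1−q)·6 = 2q + 6
  -6q + 7 = 2q + 6  ⇒  -8q = -1  ⇒  q = 1/8.
At equilibrium Alice is indifferent across rows, so Alice's payoff equals the payoff from Up: (1/8)·1 + (7/8)·7 = 25/4.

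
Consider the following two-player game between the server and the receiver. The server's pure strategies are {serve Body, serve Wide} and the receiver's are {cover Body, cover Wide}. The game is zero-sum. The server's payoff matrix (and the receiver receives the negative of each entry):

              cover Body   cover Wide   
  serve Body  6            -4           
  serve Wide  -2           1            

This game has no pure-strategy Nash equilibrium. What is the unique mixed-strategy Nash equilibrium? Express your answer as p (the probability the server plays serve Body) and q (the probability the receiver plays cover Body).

p = 3/13, q = 5/13

Set the receiver's expected payoff from cover Body equal to that from cover Wide:
  the receiver's payoff from cover Body: p·(-6) + (1−p)·2 = -8p + 2
  the receiver's payoff from cover Wide: p·4 + (1−p)·(-1) = 5p - 1
  -8p + 2 = 5p - 1  ⇒  -13p = -3  ⇒  p = 3/13.
The receiver's mix must leave the server indifferent between serve Body and serve Wide.
  the server's payoff to serve Body: q·6 + (1−q)·(-4) = 10q - 4
  the server's payoff to serve Wide: q·(-2) + (1−q)·1 = -3q + 1
  10q - 4 = -3q + 1  ⇒  13q = 5  ⇒  q = 5/13.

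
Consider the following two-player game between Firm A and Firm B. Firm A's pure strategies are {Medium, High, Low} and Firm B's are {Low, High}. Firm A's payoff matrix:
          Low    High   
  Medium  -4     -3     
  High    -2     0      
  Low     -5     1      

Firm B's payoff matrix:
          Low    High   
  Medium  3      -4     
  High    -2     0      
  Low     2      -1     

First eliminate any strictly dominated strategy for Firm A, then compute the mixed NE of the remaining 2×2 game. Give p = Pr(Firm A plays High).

p = 3/5

Firm A's strategy Medium is strictly dominated by High: -2 > -4 and 0 > -3. Eliminate Medium.
Set Firm B's expected payoff from Low equal to that from High:
  Firm B's expected payoff from Low: p·(-2) + (1−p)·2 = -4p + 2
  Firm B's expected payoff from High: p·0 + (1−p)·(-1) = p - 1
  -4p + 2 = p - 1  ⇒  -5p = -3  ⇒  p = 3/5.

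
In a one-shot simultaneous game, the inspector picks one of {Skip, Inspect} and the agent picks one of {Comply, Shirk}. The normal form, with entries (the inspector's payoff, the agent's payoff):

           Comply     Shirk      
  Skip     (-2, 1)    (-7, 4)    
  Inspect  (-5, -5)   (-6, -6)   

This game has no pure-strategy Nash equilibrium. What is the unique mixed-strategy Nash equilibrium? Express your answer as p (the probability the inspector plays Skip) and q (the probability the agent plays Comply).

The agent's indifference between Comply and Shirk determines the inspector's mixing probability p:
  the agent's expected payoff from Comply: p·1 + (1−p)·(-5) = 6p - 5
  the agent's expected payoff from Shirk: p·4 + (1−p)·(-6) = 10p - 6
  6p - 5 = 10p - 6  ⇒  -4p = -1  ⇒  p = 1/4.
The agent's mix must leave the inspector indifferent between Skip and Inspect.
  the inspector's expected payoff from Skip: q·(-2) + (1−q)·(-7) = 5q - 7
  the inspector's expected payoff from Inspect: q·(-5) + (1−q)·(-6) = q - 6
  5q - 7 = q - 6  ⇒  4q = 1  ⇒  q = 1/4.

p = 1/4, q = 1/4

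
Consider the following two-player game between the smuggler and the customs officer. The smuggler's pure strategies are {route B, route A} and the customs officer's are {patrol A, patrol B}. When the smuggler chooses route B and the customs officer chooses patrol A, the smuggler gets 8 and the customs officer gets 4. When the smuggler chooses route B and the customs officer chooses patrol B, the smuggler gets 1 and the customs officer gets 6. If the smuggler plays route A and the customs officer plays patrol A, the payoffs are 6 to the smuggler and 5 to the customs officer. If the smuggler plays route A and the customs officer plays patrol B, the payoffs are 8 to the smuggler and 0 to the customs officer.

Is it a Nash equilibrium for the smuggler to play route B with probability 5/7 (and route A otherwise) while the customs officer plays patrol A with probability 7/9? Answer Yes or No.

Check the customs officer's indifference given the smuggler's mix p = 5/7:
  payoff from patrol A = 30/7; payoff from patrol B = 30/7 — equal.
Check the smuggler's indifference given the customs officer's mix q = 7/9:
  payoff from route B = 58/9; payoff from route A = 58/9 — equal.
Both players are indifferent, so neither can profitably deviate.

Yes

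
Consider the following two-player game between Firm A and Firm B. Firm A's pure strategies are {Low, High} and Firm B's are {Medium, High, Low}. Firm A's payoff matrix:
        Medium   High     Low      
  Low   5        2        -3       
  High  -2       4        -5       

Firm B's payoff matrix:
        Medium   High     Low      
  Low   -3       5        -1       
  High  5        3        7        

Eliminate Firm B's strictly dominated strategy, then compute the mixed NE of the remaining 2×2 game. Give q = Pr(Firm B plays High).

Firm B's strategy Medium is strictly dominated by Low: -1 > -3 and 7 > 5. Eliminate Medium.
For Firm A to be willing to mix, Firm A must be indifferent between Low and High, which pins down Firm B's mix.
  Firm A's payoff from Low: q·2 + (1−q)·(-3) = 5q - 3
  Firm A's payoff from High: q·4 + (1−q)·(-5) = 9q - 5
  5q - 3 = 9q - 5  ⇒  -4q = -2  ⇒  q = 1/2.

q = 1/2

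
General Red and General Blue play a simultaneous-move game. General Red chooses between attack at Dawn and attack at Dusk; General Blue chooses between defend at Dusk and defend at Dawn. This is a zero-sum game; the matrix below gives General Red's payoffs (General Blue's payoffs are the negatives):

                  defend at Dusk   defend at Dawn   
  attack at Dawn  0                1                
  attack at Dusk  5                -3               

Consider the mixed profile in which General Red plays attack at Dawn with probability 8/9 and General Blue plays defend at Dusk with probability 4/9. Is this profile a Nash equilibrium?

Check General Blue's indifference given General Red's mix p = 8/9:
  payoff from defend at Dusk = -5/9; payoff from defend at Dawn = -5/9 — equal.
Check General Red's indifference given General Blue's mix q = 4/9:
  payoff from attack at Dawn = 5/9; payoff from attack at Dusk = 5/9 — equal.
Both players are indifferent, so neither can profitably deviate.

Yes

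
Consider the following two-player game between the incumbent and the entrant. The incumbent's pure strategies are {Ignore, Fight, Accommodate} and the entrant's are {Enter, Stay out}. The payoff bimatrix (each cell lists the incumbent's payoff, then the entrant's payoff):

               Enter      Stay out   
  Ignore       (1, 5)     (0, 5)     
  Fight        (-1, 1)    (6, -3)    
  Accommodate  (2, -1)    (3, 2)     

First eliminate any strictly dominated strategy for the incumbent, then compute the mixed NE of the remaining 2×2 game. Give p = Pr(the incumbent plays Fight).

The incumbent's strategy Ignore is strictly dominated by Accommodate: 2 > 1 and 3 > 0. Eliminate Ignore.
The entrant's indifference between Enter and Stay out determines the incumbent's mixing probability p:
  the entrant's payoff from Enter: p·1 + (1−p)·(-1) = 2p - 1
  the entrant's payoff from Stay out: p·(-3) + (1−p)·2 = -5p + 2
  2p - 1 = -5p + 2  ⇒  7p = 3  ⇒  p = 3/7.

p = 3/7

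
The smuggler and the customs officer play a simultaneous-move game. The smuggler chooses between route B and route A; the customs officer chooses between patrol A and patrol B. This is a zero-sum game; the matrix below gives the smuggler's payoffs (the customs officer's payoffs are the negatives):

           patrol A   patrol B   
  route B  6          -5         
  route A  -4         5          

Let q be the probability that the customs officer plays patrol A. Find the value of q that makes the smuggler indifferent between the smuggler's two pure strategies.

q = 1/2

The customs officer's mix must leave the smuggler indifferent between route B and route A.
  the smuggler's payoff to route B: q·6 + (1−q)·(-5) = 11q - 5
  the smuggler's payoff to route A: q·(-4) + (1−q)·5 = -9q + 5
  11q - 5 = -9q + 5  ⇒  20q = 10  ⇒  q = 1/2.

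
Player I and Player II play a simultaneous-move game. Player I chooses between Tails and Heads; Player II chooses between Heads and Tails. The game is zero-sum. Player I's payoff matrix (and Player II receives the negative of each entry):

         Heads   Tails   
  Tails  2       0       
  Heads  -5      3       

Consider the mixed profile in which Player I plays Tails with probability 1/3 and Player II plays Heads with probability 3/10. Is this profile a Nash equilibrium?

Given Player I's mix p = 1/3, Player II's payoff from Heads is 8/3 but from Tails is -2. Player II strictly prefers Heads, so Player II would not mix.
So the proposed profile is not a Nash equilibrium.

No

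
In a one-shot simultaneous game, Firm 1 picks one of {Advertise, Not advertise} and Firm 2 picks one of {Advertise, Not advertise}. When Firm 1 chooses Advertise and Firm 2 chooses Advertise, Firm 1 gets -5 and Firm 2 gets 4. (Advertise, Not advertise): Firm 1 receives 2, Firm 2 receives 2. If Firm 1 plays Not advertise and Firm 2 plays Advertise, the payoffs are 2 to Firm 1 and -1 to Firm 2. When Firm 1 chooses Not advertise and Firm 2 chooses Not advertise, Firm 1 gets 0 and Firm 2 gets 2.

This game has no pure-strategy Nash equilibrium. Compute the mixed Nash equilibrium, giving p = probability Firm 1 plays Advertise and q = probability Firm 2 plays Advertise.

In a mixed equilibrium Firm 2 is indifferent between Advertise and Not advertise; this condition fixes p.
  Firm 2's payoff to Advertise: p·4 + (1−p)·(-1) = 5p - 1
  Firm 2's payoff to Not advertise: p·2 + (1−p)·2 = 2
  5p - 1 = 2  ⇒  5p = 3  ⇒  p = 3/5.
For Firm 1 to be willing to mix, Firm 1 must be indifferent between Advertise and Not advertise, which pins down Firm 2's mix.
  Firm 1's payoff from Advertise: q·(-5) + (1−q)·2 = -7q + 2
  Firm 1's payoff from Not advertise: q·2 + (1−q)·0 = 2q
  -7q + 2 = 2q  ⇒  -9q = -2  ⇒  q = 2/9.

p = 3/5, q = 2/9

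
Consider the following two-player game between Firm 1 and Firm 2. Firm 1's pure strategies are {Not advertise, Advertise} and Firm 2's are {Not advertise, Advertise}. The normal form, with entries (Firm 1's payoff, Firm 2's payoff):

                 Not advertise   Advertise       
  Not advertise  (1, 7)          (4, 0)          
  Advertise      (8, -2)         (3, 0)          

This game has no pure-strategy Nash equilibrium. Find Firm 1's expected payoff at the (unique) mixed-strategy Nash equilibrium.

29/8

Firm 2's mix must leave Firm 1 indifferent between Not advertise and Advertise.
  Firm 1's expected payoff from Not advertise: q·1 + (1−q)·4 = -3q + 4
  Firm 1's expected payoff from Advertise: q·8 + (1−q)·3 = 5q + 3
  -3q + 4 = 5q + 3  ⇒  -8q = -1  ⇒  q = 1/8.
At equilibrium Firm 1 is indifferent across rows, so Firm 1's payoff equals the payoff from Not advertise: (1/8)·1 + (7/8)·4 = 29/8.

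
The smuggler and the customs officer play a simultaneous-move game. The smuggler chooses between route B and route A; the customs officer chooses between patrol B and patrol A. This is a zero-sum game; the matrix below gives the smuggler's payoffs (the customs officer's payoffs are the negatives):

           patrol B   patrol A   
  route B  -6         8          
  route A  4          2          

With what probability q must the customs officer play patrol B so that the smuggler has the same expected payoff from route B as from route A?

The customs officer's mix must leave the smuggler indifferent between route B and route A.
  the smuggler's payoff to route B: q·(-6) + (1−q)·8 = -14q + 8
  the smuggler's payoff to route A: q·4 + (1−q)·2 = 2q + 2
  -14q + 8 = 2q + 2  ⇒  -16q = -6  ⇒  q = 3/8.

q = 3/8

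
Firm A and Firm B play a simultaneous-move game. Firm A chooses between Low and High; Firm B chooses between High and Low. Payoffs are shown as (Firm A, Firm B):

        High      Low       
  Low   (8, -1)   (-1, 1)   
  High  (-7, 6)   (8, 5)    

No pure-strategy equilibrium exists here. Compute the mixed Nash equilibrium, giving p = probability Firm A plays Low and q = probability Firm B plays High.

p = 1/3, q = 3/8

For Firm B to be willing to mix, Firm B must be indifferent between High and Low, which pins down Firm A's mix.
  Firm B's payoff to High: p·(-1) + (1−p)·6 = -7p + 6
  Firm B's payoff to Low: p·1 + (1−p)·5 = -4p + 5
  -7p + 6 = -4p + 5  ⇒  -3p = -1  ⇒  p = 1/3.
For Firm A to be willing to mix, Firm A must be indifferent between Low and High, which pins down Firm B's mix.
  Firm A's expected payoff from Low: q·8 + (1−q)·(-1) = 9q - 1
  Firm A's expected payoff from High: q·(-7) + (1−q)·8 = -15q + 8
  9q - 1 = -15q + 8  ⇒  24q = 9  ⇒  q = 3/8.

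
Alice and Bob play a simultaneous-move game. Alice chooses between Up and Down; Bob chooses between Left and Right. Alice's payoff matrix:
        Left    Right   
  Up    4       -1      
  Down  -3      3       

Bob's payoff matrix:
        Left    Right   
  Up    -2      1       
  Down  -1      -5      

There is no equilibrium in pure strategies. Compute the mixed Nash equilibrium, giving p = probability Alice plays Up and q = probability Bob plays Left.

Bob's indifference between Left and Right determines Alice's mixing probability p:
  Bob's expected payoff from Left: p·(-2) + (1−p)·(-1) = -p - 1
  Bob's expected payoff from Right: p·1 + (1−p)·(-5) = 6p - 5
  -p - 1 = 6p - 5  ⇒  -7p = -4  ⇒  p = 4/7.
Set Alice's expected payoff from Up equal to that from Down:
  Alice's payoff to Up: q·4 + (1−q)·(-1) = 5q - 1
  Alice's payoff to Down: q·(-3) + (1−q)·3 = -6q + 3
  5q - 1 = -6q + 3  ⇒  11q = 4  ⇒  q = 4/11.

p = 4/7, q = 4/11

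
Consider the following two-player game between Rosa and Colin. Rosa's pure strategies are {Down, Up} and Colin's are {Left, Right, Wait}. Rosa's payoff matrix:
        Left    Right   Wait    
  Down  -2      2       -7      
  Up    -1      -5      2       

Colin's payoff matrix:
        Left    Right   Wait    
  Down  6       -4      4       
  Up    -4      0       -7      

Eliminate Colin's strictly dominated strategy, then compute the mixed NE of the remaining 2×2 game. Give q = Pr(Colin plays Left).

q = 7/8

Colin's strategy Wait is strictly dominated by Left: 6 > 4 and -4 > -7. Eliminate Wait.
Rosa's indifference between Down and Up determines Colin's mixing probability q:
  Rosa's expected payoff from Down: q·(-2) + (1−q)·2 = -4q + 2
  Rosa's expected payoff from Up: q·(-1) + (1−q)·(-5) = 4q - 5
  -4q + 2 = 4q - 5  ⇒  -8q = -7  ⇒  q = 7/8.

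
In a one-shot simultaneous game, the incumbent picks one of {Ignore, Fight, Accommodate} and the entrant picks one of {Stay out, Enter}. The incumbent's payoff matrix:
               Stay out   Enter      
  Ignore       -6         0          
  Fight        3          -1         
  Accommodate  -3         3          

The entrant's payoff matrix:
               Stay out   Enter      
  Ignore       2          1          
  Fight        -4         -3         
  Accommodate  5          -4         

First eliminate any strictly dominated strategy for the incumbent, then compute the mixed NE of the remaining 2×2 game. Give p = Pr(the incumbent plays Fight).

p = 9/10

The incumbent's strategy Ignore is strictly dominated by Accommodate: -3 > -6 and 3 > 0. Eliminate Ignore.
The entrant's indifference between Stay out and Enter determines the incumbent's mixing probability p:
  the entrant's payoff from Stay out: p·(-4) + (1−p)·5 = -9p + 5
  the entrant's payoff from Enter: p·(-3) + (1−p)·(-4) = p - 4
  -9p + 5 = p - 4  ⇒  -10p = -9  ⇒  p = 9/10.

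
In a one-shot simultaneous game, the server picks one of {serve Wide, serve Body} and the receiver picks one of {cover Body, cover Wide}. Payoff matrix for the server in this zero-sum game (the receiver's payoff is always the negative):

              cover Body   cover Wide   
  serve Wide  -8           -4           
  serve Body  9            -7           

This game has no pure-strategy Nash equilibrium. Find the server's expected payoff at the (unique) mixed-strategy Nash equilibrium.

For the server to be willing to mix, the server must be indifferent between serve Wide and serve Body, which pins down the receiver's mix.
  the server's expected payoff from serve Wide: q·(-8) + (1−q)·(-4) = -4q - 4
  the server's expected payoff from serve Body: q·9 + (1−q)·(-7) = 16q - 7
  -4q - 4 = 16q - 7  ⇒  -20q = -3  ⇒  q = 3/20.
At equilibrium the server is indifferent across rows, so the server's payoff equals the payoff from serve Wide: (3/20)·(-8) + (17/20)·(-4) = -23/5.

-23/5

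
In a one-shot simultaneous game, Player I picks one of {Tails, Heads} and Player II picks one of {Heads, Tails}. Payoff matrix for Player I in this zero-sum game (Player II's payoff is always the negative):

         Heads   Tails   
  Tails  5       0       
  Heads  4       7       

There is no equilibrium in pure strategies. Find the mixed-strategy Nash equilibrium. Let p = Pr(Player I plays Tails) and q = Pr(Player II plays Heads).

Set Player II's expected payoff from Heads equal to that from Tails:
  Player II's expected payoff from Heads: p·(-5) + (1−p)·(-4) = -p - 4
  Player II's expected payoff from Tails: p·0 + (1−p)·(-7) = 7p - 7
  -p - 4 = 7p - 7  ⇒  -8p = -3  ⇒  p = 3/8.
Player II's mix must leave Player I indifferent between Tails and Heads.
  Player I's payoff from Tails: q·5 + (1−q)·0 = 5q
  Player I's payoff from Heads: q·4 + (1−q)·7 = -3q + 7
  5q = -3q + 7  ⇒  8q = 7  ⇒  q = 7/8.

p = 3/8, q = 7/8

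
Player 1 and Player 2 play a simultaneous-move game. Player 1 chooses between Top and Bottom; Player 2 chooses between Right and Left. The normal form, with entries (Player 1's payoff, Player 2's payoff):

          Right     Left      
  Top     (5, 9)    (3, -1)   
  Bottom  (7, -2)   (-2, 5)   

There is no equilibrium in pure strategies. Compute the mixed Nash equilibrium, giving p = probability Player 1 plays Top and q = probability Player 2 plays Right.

p = 7/17, q = 5/7

In a mixed equilibrium Player 2 is indifferent between Right and Left; this condition fixes p.
  Player 2's payoff to Right: p·9 + (1−p)·(-2) = 11p - 2
  Player 2's payoff to Left: p·(-1) + (1−p)·5 = -6p + 5
  11p - 2 = -6p + 5  ⇒  17p = 7  ⇒  p = 7/17.
For Player 1 to be willing to mix, Player 1 must be indifferent between Top and Bottom, which pins down Player 2's mix.
  Player 1's payoff from Top: q·5 + (1−q)·3 = 2q + 3
  Player 1's payoff from Bottom: q·7 + (1−q)·(-2) = 9q - 2
  2q + 3 = 9q - 2  ⇒  -7q = -5  ⇒  q = 5/7.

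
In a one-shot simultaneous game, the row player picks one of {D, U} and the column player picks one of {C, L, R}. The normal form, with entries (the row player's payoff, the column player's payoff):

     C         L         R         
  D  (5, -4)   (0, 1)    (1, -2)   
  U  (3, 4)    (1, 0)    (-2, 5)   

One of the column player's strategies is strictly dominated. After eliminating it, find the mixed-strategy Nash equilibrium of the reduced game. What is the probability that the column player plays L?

q = 3/4

The column player's strategy C is strictly dominated by R: -2 > -4 and 5 > 4. Eliminate C.
In a mixed equilibrium the row player is indifferent between D and U; this condition fixes q.
  the row player's payoff from D: q·0 + (1−q)·1 = -q + 1
  the row player's payoff from U: q·1 + (1−q)·(-2) = 3q - 2
  -q + 1 = 3q - 2  ⇒  -4q = -3  ⇒  q = 3/4.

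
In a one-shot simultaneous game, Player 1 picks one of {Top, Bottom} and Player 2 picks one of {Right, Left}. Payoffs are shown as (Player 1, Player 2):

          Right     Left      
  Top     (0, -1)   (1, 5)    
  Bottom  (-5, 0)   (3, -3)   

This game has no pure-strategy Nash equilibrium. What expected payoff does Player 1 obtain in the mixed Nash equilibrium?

Player 2's mix must leave Player 1 indifferent between Top and Bottom.
  Player 1's payoff to Top: q·0 + (1−q)·1 = -q + 1
  Player 1's payoff to Bottom: q·(-5) + (1−q)·3 = -8q + 3
  -q + 1 = -8q + 3  ⇒  7q = 2  ⇒  q = 2/7.
At equilibrium Player 1 is indifferent across rows, so Player 1's payoff equals the payoff from Top: (2/7)·0 + (5/7)·1 = 5/7.

5/7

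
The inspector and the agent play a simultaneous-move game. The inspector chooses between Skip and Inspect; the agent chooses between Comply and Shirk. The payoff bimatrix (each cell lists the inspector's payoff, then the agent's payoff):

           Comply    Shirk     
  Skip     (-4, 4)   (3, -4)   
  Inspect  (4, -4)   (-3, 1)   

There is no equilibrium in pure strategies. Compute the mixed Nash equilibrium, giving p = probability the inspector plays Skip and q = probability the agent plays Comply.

In a mixed equilibrium the agent is indifferent between Comply and Shirk; this condition fixes p.
  the agent's payoff to Comply: p·4 + (1−p)·(-4) = 8p - 4
  the agent's payoff to Shirk: p·(-4) + (1−p)·1 = -5p + 1
  8p - 4 = -5p + 1  ⇒  13p = 5  ⇒  p = 5/13.
The agent's mix must leave the inspector indifferent between Skip and Inspect.
  the inspector's payoff from Skip: q·(-4) + (1−q)·3 = -7q + 3
  the inspector's payoff from Inspect: q·4 + (1−q)·(-3) = 7q - 3
  -7q + 3 = 7q - 3  ⇒  -14q = -6  ⇒  q = 3/7.

p = 5/13, q = 3/7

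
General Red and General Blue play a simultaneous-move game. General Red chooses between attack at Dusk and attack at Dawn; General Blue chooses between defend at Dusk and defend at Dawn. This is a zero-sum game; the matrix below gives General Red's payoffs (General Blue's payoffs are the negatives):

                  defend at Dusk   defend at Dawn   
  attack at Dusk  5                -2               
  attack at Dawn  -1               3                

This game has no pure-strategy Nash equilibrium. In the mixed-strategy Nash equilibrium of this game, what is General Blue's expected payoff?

-13/11

Set General Blue's expected payoff from defend at Dusk equal to that from defend at Dawn:
  General Blue's payoff from defend at Dusk: p·(-5) + (1−p)·1 = -6p + 1
  General Blue's payoff from defend at Dawn: p·2 + (1−p)·(-3) = 5p - 3
  -6p + 1 = 5p - 3  ⇒  -11p = -4  ⇒  p = 4/11.
At equilibrium General Blue is indifferent across columns, so General Blue's payoff equals the payoff from defend at Dusk: (4/11)·(-5) + (7/11)·1 = -13/11.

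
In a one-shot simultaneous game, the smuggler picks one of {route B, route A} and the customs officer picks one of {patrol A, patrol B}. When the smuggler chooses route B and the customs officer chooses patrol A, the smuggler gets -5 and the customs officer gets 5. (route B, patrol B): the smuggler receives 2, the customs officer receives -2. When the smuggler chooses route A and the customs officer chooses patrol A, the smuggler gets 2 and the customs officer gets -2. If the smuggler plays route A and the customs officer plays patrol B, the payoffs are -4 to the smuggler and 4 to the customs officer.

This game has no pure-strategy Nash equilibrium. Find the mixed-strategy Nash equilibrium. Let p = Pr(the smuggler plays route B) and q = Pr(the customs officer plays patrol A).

In a mixed equilibrium the customs officer is indifferent between patrol A and patrol B; this condition fixes p.
  the customs officer's payoff to patrol A: p·5 + (1−p)·(-2) = 7p - 2
  the customs officer's payoff to patrol B: p·(-2) + (1−p)·4 = -6p + 4
  7p - 2 = -6p + 4  ⇒  13p = 6  ⇒  p = 6/13.
The smuggler's indifference between route B and route A determines the customs officer's mixing probability q:
  the smuggler's expected payoff from route B: q·(-5) + (1−q)·2 = -7q + 2
  the smuggler's expected payoff from route A: q·2 + (1−q)·(-4) = 6q - 4
  -7q + 2 = 6q - 4  ⇒  -13q = -6  ⇒  q = 6/13.

p = 6/13, q = 6/13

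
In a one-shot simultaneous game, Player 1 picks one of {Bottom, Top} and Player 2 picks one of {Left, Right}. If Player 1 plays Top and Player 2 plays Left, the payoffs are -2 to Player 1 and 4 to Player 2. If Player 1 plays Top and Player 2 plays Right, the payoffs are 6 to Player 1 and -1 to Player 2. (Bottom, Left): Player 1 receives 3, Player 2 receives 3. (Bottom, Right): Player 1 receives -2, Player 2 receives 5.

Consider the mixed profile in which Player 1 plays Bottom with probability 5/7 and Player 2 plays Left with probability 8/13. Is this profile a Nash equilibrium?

Check Player 2's indifference given Player 1's mix p = 5/7:
  payoff from Left = 23/7; payoff from Right = 23/7 — equal.
Check Player 1's indifference given Player 2's mix q = 8/13:
  payoff from Bottom = 14/13; payoff from Top = 14/13 — equal.
Both players are indifferent, so neither can profitably deviate.

Yes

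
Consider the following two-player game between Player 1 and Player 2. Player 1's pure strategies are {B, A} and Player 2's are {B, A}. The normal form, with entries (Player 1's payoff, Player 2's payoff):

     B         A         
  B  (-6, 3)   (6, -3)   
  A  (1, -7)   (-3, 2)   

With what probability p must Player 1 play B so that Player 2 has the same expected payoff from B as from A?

p = 3/5

Player 2's indifference between B and A determines Player 1's mixing probability p:
  Player 2's payoff to B: p·3 + (1−p)·(-7) = 10p - 7
  Player 2's payoff to A: p·(-3) + (1−p)·2 = -5p + 2
  10p - 7 = -5p + 2  ⇒  15p = 9  ⇒  p = 3/5.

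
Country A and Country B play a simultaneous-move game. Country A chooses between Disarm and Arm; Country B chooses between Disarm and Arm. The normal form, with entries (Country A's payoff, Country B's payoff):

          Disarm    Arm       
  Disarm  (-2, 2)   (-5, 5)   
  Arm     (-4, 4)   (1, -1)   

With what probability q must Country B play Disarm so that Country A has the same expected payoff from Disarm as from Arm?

q = 3/4

In a mixed equilibrium Country A is indifferent between Disarm and Arm; this condition fixes q.
  Country A's expected payoff from Disarm: q·(-2) + (1−q)·(-5) = 3q - 5
  Country A's expected payoff from Arm: q·(-4) + (1−q)·1 = -5q + 1
  3q - 5 = -5q + 1  ⇒  8q = 6  ⇒  q = 3/4.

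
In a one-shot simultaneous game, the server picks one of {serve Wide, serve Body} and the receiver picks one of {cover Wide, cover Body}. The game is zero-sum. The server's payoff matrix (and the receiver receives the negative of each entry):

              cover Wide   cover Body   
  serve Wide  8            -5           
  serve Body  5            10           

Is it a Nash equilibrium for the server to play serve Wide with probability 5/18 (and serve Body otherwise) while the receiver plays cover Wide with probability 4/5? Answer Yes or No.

Given the receiver's mix q = 4/5, the server's payoff from serve Wide is 27/5 but from serve Body is 6. The server strictly prefers serve Body, so the server would not mix.
So the proposed profile is not a Nash equilibrium.

No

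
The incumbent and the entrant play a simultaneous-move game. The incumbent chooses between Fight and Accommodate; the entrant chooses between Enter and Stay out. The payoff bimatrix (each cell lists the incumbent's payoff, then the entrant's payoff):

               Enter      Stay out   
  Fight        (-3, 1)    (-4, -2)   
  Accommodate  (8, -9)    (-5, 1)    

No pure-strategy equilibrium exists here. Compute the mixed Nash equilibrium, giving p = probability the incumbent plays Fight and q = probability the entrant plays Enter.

The incumbent's mix must leave the entrant indifferent between Enter and Stay out.
  the entrant's payoff from Enter: p·1 + (1−p)·(-9) = 10p - 9
  the entrant's payoff from Stay out: p·(-2) + (1−p)·1 = -3p + 1
  10p - 9 = -3p + 1  ⇒  13p = 10  ⇒  p = 10/13.
The incumbent's indifference between Fight and Accommodate determines the entrant's mixing probability q:
  the incumbent's expected payoff from Fight: q·(-3) + (1−q)·(-4) = q - 4
  the incumbent's expected payoff from Accommodate: q·8 + (1−q)·(-5) = 13q - 5
  q - 4 = 13q - 5  ⇒  -12q = -1  ⇒  q = 1/12.

p = 10/13, q = 1/12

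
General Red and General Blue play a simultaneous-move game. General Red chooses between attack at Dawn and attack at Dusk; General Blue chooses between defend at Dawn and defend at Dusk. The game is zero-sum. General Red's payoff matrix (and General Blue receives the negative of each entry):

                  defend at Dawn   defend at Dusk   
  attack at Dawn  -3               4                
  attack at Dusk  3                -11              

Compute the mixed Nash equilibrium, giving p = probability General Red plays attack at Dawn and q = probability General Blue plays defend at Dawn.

General Blue's indifference between defend at Dawn and defend at Dusk determines General Red's mixing probability p:
  General Blue's payoff from defend at Dawn: p·3 + (1−p)·(-3) = 6p - 3
  General Blue's payoff from defend at Dusk: p·(-4) + (1−p)·11 = -15p + 11
  6p - 3 = -15p + 11  ⇒  21p = 14  ⇒  p = 2/3.
Set General Red's expected payoff from attack at Dawn equal to that from attack at Dusk:
  General Red's payoff to attack at Dawn: q·(-3) + (1−q)·4 = -7q + 4
  General Red's payoff to attack at Dusk: q·3 + (1−q)·(-11) = 14q - 11
  -7q + 4 = 14q - 11  ⇒  -21q = -15  ⇒  q = 5/7.

p = 2/3, q = 5/7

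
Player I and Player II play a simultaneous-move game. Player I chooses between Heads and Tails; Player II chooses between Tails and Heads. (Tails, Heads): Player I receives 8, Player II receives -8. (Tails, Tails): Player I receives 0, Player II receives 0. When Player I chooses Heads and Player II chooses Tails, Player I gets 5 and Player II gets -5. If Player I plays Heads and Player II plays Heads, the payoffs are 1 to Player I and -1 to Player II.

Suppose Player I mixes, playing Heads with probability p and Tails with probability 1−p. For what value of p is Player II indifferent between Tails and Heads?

p = 2/3

Player II's indifference between Tails and Heads determines Player I's mixing probability p:
  Player II's expected payoff from Tails: p·(-5) + (1−p)·0 = -5p
  Player II's expected payoff from Heads: p·(-1) + (1−p)·(-8) = 7p - 8
  -5p = 7p - 8  ⇒  -12p = -8  ⇒  p = 2/3.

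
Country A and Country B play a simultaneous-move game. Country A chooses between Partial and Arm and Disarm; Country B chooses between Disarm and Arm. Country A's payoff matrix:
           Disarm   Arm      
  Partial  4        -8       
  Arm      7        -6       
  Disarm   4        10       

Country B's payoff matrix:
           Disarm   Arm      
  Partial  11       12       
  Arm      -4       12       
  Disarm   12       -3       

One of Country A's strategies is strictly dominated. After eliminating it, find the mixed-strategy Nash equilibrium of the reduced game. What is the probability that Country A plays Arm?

p = 15/31

Country A's strategy Partial is strictly dominated by Arm: 7 > 4 and -6 > -8. Eliminate Partial.
Country A's mix must leave Country B indifferent between Disarm and Arm.
  Country B's expected payoff from Disarm: p·(-4) + (1−p)·12 = -16p + 12
  Country B's expected payoff from Arm: p·12 + (1−p)·(-3) = 15p - 3
  -16p + 12 = 15p - 3  ⇒  -31p = -15  ⇒  p = 15/31.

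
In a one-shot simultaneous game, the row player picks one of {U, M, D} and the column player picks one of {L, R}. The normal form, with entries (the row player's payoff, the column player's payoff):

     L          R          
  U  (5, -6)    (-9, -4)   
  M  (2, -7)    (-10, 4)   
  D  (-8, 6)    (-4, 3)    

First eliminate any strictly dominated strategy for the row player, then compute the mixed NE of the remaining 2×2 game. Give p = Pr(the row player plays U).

p = 3/5

The row player's strategy M is strictly dominated by U: 5 > 2 and -9 > -10. Eliminate M.
The column player's indifference between L and R determines the row player's mixing probability p:
  the column player's payoff to L: p·(-6) + (1−p)·6 = -12p + 6
  the column player's payoff to R: p·(-4) + (1−p)·3 = -7p + 3
  -12p + 6 = -7p + 3  ⇒  -5p = -3  ⇒  p = 3/5.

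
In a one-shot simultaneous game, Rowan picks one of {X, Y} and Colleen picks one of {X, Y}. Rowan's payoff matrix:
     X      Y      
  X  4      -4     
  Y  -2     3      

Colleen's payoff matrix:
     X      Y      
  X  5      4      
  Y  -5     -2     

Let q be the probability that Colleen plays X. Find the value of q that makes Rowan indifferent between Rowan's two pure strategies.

Colleen's mix must leave Rowan indifferent between X and Y.
  Rowan's expected payoff from X: q·4 + (1−q)·(-4) = 8q - 4
  Rowan's expected payoff from Y: q·(-2) + (1−q)·3 = -5q + 3
  8q - 4 = -5q + 3  ⇒  13q = 7  ⇒  q = 7/13.

q = 7/13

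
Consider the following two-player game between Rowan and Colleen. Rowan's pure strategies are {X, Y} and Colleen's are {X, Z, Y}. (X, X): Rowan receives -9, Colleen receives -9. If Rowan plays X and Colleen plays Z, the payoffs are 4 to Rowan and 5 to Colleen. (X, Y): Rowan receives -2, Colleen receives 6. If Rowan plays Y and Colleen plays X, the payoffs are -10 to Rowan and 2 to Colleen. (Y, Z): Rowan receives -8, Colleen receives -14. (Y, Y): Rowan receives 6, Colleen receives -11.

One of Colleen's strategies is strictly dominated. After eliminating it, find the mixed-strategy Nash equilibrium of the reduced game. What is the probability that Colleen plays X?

q = 8/9

Colleen's strategy Z is strictly dominated by Y: 6 > 5 and -11 > -14. Eliminate Z.
In a mixed equilibrium Rowan is indifferent between X and Y; this condition fixes q.
  Rowan's payoff to X: q·(-9) + (1−q)·(-2) = -7q - 2
  Rowan's payoff to Y: q·(-10) + (1−q)·6 = -16q + 6
  -7q - 2 = -16q + 6  ⇒  9q = 8  ⇒  q = 8/9.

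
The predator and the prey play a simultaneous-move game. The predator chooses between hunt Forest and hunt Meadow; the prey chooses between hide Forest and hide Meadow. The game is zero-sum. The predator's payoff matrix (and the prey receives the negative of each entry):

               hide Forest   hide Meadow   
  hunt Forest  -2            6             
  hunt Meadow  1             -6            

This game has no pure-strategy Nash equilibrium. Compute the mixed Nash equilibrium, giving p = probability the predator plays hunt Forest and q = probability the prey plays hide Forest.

In a mixed equilibrium the prey is indifferent between hide Forest and hide Meadow; this condition fixes p.
  the prey's expected payoff from hide Forest: p·2 + (1−p)·(-1) = 3p - 1
  the prey's expected payoff from hide Meadow: p·(-6) + (1−p)·6 = -12p + 6
  3p - 1 = -12p + 6  ⇒  15p = 7  ⇒  p = 7/15.
For the predator to be willing to mix, the predator must be indifferent between hunt Forest and hunt Meadow, which pins down the prey's mix.
  the predator's payoff from hunt Forest: q·(-2) + (1−q)·6 = -8q + 6
  the predator's payoff from hunt Meadow: q·1 + (1−q)·(-6) = 7q - 6
  -8q + 6 = 7q - 6  ⇒  -15q = -12  ⇒  q = 4/5.

p = 7/15, q = 4/5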